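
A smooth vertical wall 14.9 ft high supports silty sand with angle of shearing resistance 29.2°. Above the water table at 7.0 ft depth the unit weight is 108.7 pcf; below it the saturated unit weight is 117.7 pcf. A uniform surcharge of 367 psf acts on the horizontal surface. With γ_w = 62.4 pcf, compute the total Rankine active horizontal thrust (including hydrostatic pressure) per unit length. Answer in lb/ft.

K_a = tan²(45° − φ/2) = 0.3442.
γ' = 117.7 − 62.4 = 55.30 pcf. h₂ = H − d_w = 7.9 ft.
σ'_h: at surface K_a·q = 126.3; at WT K_a(q+γd_w) = 388.2; at base K_a(q+γd_w+γ'h₂) = 538.6 psf.
P₁ = ½(126.3+388.2)×7.0 = 1801; P₂ = ½(388.2+538.6)×7.9 = 3661; P_w = ½γ_w h₂² = 1947.
Total = 1801+3661+1947 = 7409 lb/ft.

7410 lb/ft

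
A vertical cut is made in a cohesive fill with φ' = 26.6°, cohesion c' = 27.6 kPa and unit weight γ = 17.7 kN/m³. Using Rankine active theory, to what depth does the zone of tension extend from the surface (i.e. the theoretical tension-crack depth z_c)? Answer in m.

K_a = tan²(45° − 26.6°/2) = 0.3814; √K_a = 0.6176.
The active pressure is zero where K_a γ z = 2c√K_a, so z_c = 2c/(γ√K_a) = 2×27.6/(17.7×0.6176) = 5.050 m.

5.05 m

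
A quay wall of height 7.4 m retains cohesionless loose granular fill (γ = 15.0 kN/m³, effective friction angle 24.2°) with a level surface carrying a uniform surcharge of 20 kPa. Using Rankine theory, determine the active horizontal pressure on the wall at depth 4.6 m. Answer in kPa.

K_a = (1 − sin φ)/(1 + sin φ) = 0.4185.
σ_v = γz + q = 15.0 × 4.6 + 20 = 89.00 kPa.
σ_h = K_a σ_v = 0.4185 × 89.00 = 37.25 kPa.

37.2 kPa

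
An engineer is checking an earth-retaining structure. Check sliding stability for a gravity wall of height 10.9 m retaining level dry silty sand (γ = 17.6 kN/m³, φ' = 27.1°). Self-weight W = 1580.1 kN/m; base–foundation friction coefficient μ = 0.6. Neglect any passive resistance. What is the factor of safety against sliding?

K_a = tan²(45° − 27.1°/2) = 0.3741.
P_a = ½K_aγH² = 0.5×0.3741×17.6×10.9² = 391.1 kN/m, acting at H/3 = 3.633 m above the base.
FS_sliding = μW / P_a = 0.6×1580.1 / 391.1 = 2.424.

2.42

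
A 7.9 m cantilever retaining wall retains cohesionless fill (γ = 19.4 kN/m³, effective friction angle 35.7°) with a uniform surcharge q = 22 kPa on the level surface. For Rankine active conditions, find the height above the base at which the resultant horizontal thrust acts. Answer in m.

K_a = 0.2630.
Triangular part P₁ = ½K_aγH² = 159.2 at H/3 = 2.633 m; rectangular part P₂ = K_a q H = 45.71 at H/2 = 3.950 m.
ȳ = (P₁·2.633 + P₂·3.950)/(P₁+P₂) = 2.927 m.

2.93 m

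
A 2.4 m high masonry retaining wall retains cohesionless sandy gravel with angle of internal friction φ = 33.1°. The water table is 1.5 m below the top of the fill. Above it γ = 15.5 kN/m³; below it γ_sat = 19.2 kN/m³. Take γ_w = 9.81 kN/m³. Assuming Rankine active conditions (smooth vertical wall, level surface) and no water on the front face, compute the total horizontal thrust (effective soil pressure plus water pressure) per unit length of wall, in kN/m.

16.4 kN/m

K_a = tan²(45° − φ/2) = 0.2936.
γ' = 19.2 − 9.81 = 9.390 kN/m³. Depth below WT = 0.9 m.
σ'_h at WT = K_a γ d_w = 6.826 kPa; at base = 6.826 + K_a γ' × 0.9 = 9.307 kPa.
P₁ (0–1.5 m) = ½×6.826×1.5 = 5.119. P₂ (1.5–2.4 m) = ½(6.826+9.307)×0.9 = 7.260.
P_w = ½ γ_w h₂² = 0.5×9.81×0.9² = 3.973. Total = 5.119+7.260+3.973 = 16.35 kN/m.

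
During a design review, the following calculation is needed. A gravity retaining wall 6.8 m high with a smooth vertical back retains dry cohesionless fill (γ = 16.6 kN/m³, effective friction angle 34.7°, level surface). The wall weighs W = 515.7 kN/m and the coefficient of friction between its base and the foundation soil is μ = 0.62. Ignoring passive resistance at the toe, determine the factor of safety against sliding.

3.04

K_a = tan²(45° − 34.7°/2) = 0.2745.
P_a = ½K_aγH² = 0.5×0.2745×16.6×6.8² = 105.3 kN/m, acting at H/3 = 2.267 m above the base.
FS_sliding = μW / P_a = 0.62×515.7 / 105.3 = 3.035.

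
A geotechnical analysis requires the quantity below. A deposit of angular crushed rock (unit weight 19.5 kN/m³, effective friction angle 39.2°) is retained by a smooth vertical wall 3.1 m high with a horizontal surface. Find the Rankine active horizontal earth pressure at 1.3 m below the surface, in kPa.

K_a = (1 − sin φ)/(1 + sin φ) = 0.2255.
σ_h = K_a γ z = 0.2255 × 19.5 × 1.3 = 5.716 kPa.

5.72 kPa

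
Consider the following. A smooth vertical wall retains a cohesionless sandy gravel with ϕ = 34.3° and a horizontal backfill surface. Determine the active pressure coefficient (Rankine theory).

0.279

K_a = tan²(45° − φ/2) = tan²(27.85°) = 0.2792.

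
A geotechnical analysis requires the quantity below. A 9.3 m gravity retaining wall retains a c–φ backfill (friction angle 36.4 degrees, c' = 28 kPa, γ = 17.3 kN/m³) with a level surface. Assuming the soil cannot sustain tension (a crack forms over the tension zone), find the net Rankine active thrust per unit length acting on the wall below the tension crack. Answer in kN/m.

18.5 kN/m

K_a = 0.2552; √K_a = 0.5051.
Tension-crack depth z_c = 2c/(γ√K_a) = 2×28/(17.3×0.5051) = 6.408 m.
σ_a at base = K_a γ H − 2c√K_a = 0.2552×17.3×9.3 − 2×28×0.5051 = 12.77 kPa.
P_a = ½ × 12.77 × (H − z_c) = 0.5×12.77×2.892 = 18.46 kN/m.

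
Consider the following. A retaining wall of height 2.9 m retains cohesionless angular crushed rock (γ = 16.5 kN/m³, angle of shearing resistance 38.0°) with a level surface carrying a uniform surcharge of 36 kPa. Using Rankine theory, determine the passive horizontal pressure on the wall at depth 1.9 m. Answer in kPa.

K_p = (1 + sin φ)/(1 − sin φ) = 4.204.
σ_v = γz + q = 16.5 × 1.9 + 36 = 67.35 kPa.
σ_h = K_p σ_v = 4.204 × 67.35 = 283.1 kPa.

283 kPa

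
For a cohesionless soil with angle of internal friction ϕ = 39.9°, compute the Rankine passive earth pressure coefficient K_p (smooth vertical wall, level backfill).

4.58

K_p = (1 + sin φ)/(1 − sin φ) = tan²(45° + 39.9°/2) = 4.578.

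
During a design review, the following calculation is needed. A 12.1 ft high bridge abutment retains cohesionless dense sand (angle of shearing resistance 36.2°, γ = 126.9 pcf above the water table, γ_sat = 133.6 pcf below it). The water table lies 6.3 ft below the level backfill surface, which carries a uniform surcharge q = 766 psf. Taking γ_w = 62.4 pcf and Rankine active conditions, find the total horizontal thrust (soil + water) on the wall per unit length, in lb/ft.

5590 lb/ft

K_a = tan²(45° − φ/2) = 0.2574.
γ' = 133.6 − 62.4 = 71.20 pcf. h₂ = H − d_w = 5.8 ft.
σ'_h: at surface K_a·q = 197.2; at WT K_a(q+γd_w) = 402.9; at base K_a(q+γd_w+γ'h₂) = 509.2 psf.
P₁ = ½(197.2+402.9)×6.3 = 1890; P₂ = ½(402.9+509.2)×5.8 = 2645; P_w = ½γ_w h₂² = 1050.
Total = 1890+2645+1050 = 5585 lb/ft.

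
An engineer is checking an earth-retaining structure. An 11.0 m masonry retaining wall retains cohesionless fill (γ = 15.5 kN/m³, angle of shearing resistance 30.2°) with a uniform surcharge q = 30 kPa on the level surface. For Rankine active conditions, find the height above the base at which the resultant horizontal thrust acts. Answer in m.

K_a = 0.3307.
Triangular part P₁ = ½K_aγH² = 310.1 at H/3 = 3.667 m; rectangular part P₂ = K_a q H = 109.1 at H/2 = 5.500 m.
ȳ = (P₁·3.667 + P₂·5.500)/(P₁+P₂) = 4.144 m.

4.14 m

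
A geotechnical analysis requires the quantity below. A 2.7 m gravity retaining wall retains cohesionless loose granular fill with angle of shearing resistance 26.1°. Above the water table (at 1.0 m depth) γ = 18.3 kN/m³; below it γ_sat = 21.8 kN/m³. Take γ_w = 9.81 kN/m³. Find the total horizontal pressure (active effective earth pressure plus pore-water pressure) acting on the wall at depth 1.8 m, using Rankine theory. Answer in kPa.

18.7 kPa

K_a = (1 − sin φ)/(1 + sin φ) = 0.3889.
γ' = 21.8 − 9.81 = 11.99 kN/m³.
Effective vertical stress at 1.8 m: σ'_v = 18.3×1.0 + 11.99×0.800 = 27.89 kPa.
σ'_h = K_a σ'_v = 0.3889 × 27.89 = 10.85 kPa; u = γ_w × 0.800 = 7.848 kPa.
Total σ_h = 10.85 + 7.848 = 18.70 kPa.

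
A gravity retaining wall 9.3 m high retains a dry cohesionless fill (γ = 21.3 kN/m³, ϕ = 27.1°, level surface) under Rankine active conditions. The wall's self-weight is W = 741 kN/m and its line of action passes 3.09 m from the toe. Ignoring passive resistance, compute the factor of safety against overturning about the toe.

2.14

K_a = tan²(45° − 27.1°/2) = 0.3741.
P_a = ½K_aγH² = 0.5×0.3741×21.3×9.3² = 344.5 kN/m, acting at H/3 = 3.100 m above the base.
Overturning moment M_o = P_a × H/3 = 344.5 × 3.100 = 1068.
Resisting moment M_r = W × 3.09 = 741 × 3.09 = 2290.
FS_overturning = M_r/M_o = 2290/1068 = 2.144.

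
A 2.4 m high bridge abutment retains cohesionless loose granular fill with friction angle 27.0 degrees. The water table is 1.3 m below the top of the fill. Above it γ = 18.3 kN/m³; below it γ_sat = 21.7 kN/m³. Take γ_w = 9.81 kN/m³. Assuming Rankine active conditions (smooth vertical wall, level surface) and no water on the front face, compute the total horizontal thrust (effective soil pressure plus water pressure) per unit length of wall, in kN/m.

24.3 kN/m

K_a = tan²(45° − φ/2) = 0.3755.
γ' = 21.7 − 9.81 = 11.89 kN/m³. Depth below WT = 1.1 m.
σ'_h at WT = K_a γ d_w = 8.934 kPa; at base = 8.934 + K_a γ' × 1.1 = 13.85 kPa.
P₁ (0–1.3 m) = ½×8.934×1.3 = 5.807. P₂ (1.3–2.4 m) = ½(8.934+13.85)×1.1 = 12.53.
P_w = ½ γ_w h₂² = 0.5×9.81×1.1² = 5.935. Total = 5.807+12.53+5.935 = 24.27 kN/m.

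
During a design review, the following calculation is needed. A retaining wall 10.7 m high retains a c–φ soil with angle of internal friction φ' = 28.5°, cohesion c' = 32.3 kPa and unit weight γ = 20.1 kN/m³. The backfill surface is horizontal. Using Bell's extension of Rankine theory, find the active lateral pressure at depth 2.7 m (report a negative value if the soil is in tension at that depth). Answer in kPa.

K_a = (1 − sin φ)/(1 + sin φ) = 0.3540.
σ_a = K_a γ z − 2c√K_a = 0.3540×20.1×2.7 − 2×32.3×0.5949 = -19.22 kPa.

-19.2 kPa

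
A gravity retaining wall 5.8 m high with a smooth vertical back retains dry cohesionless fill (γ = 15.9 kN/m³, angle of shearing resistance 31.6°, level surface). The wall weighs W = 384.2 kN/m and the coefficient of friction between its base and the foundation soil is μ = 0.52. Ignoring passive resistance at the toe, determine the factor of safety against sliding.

2.39

K_a = tan²(45° − 31.6°/2) = 0.3123.
P_a = ½K_aγH² = 0.5×0.3123×15.9×5.8² = 83.53 kN/m, acting at H/3 = 1.933 m above the base.
FS_sliding = μW / P_a = 0.52×384.2 / 83.53 = 2.392.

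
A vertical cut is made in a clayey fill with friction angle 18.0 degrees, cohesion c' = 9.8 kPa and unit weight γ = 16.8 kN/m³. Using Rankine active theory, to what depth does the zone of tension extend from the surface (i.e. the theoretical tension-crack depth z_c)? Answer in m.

1.61 m

K_a = tan²(45° − 18.0°/2) = 0.5279; √K_a = 0.7265.
The active pressure is zero where K_a γ z = 2c√K_a, so z_c = 2c/(γ√K_a) = 2×9.8/(16.8×0.7265) = 1.606 m.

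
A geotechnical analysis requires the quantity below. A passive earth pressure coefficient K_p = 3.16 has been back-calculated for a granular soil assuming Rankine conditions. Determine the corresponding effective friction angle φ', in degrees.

K_p = (1+sin φ)/(1−sin φ) ⇒ sin φ = (K_p − 1)/(K_p + 1) = 0.5192.
φ = arcsin(0.5192) = 31.28°.

31.3°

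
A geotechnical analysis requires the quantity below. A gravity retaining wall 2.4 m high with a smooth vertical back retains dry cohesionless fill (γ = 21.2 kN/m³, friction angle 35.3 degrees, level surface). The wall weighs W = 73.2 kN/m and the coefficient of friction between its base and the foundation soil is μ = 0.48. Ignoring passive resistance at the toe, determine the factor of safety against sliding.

2.15

K_a = tan²(45° − 35.3°/2) = 0.2675.
P_a = ½K_aγH² = 0.5×0.2675×21.2×2.4² = 16.34 kN/m, acting at H/3 = 0.8000 m above the base.
FS_sliding = μW / P_a = 0.48×73.2 / 16.34 = 2.151.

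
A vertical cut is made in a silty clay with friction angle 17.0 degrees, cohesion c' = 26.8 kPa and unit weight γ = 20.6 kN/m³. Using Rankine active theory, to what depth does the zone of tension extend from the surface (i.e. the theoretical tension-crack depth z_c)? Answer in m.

K_a = tan²(45° − 17.0°/2) = 0.5475; √K_a = 0.7400.
The active pressure is zero where K_a γ z = 2c√K_a, so z_c = 2c/(γ√K_a) = 2×26.8/(20.6×0.7400) = 3.516 m.

3.52 m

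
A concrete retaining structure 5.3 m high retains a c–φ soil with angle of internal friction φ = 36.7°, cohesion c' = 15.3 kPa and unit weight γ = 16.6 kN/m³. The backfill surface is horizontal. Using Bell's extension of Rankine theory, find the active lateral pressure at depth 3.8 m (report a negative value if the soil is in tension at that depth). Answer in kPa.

K_a = (1 − sin φ)/(1 + sin φ) = 0.2519.
σ_a = K_a γ z − 2c√K_a = 0.2519×16.6×3.8 − 2×15.3×0.5019 = 0.5305 kPa.

0.530 kPa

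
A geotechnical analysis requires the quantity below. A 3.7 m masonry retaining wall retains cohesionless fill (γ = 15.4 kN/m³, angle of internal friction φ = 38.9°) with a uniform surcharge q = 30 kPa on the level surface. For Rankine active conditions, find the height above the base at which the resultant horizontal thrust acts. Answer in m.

1.55 m

K_a = 0.2285.
Triangular part P₁ = ½K_aγH² = 24.09 at H/3 = 1.233 m; rectangular part P₂ = K_a q H = 25.37 at H/2 = 1.850 m.
ȳ = (P₁·1.233 + P₂·1.850)/(P₁+P₂) = 1.550 m.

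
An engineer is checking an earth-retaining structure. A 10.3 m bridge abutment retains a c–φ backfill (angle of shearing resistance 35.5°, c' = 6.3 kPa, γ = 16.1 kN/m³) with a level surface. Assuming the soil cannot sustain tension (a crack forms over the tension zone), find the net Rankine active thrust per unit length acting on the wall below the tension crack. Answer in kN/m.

165 kN/m

K_a = 0.2653; √K_a = 0.5150.
Tension-crack depth z_c = 2c/(γ√K_a) = 2×6.3/(16.1×0.5150) = 1.520 m.
σ_a at base = K_a γ H − 2c√K_a = 0.2653×16.1×10.3 − 2×6.3×0.5150 = 37.50 kPa.
P_a = ½ × 37.50 × (H − z_c) = 0.5×37.50×8.780 = 164.6 kN/m.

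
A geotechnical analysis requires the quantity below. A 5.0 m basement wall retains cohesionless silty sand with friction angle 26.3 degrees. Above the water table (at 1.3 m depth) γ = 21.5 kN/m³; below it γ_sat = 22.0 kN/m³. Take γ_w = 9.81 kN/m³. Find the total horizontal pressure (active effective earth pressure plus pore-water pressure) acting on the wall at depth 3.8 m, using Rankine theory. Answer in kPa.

K_a = (1 − sin φ)/(1 + sin φ) = 0.3859.
γ' = 22.0 − 9.81 = 12.19 kN/m³.
Effective vertical stress at 3.8 m: σ'_v = 21.5×1.3 + 12.19×2.50 = 58.42 kPa.
σ'_h = K_a σ'_v = 0.3859 × 58.42 = 22.55 kPa; u = γ_w × 2.50 = 24.53 kPa.
Total σ_h = 22.55 + 24.53 = 47.07 kPa.

47.1 kPa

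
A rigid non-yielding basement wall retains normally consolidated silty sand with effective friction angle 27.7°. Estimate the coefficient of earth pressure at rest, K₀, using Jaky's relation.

K₀ = 1 − sin φ' = 1 − sin 27.7° = 0.5352.

0.535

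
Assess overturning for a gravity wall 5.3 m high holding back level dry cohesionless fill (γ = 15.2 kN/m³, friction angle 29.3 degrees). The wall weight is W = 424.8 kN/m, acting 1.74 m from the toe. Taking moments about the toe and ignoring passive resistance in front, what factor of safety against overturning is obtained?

K_a = tan²(45° − 29.3°/2) = 0.3428.
P_a = ½K_aγH² = 0.5×0.3428×15.2×5.3² = 73.19 kN/m, acting at H/3 = 1.767 m above the base.
Overturning moment M_o = P_a × H/3 = 73.19 × 1.767 = 129.3.
Resisting moment M_r = W × 1.74 = 424.8 × 1.74 = 739.2.
FS_overturning = M_r/M_o = 739.2/129.3 = 5.716.

5.72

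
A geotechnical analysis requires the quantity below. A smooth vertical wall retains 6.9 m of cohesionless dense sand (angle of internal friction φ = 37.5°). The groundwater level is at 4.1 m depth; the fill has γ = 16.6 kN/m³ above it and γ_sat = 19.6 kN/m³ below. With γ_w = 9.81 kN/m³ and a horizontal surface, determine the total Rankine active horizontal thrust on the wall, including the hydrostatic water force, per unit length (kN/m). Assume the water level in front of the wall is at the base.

128 kN/m

K_a = tan²(45° − φ/2) = 0.2432.
γ' = 19.6 − 9.81 = 9.790 kN/m³. Depth below WT = 2.8 m.
σ'_h at WT = K_a γ d_w = 16.55 kPa; at base = 16.55 + K_a γ' × 2.8 = 23.22 kPa.
P₁ (0–4.1 m) = ½×16.55×4.1 = 33.93. P₂ (4.1–6.9 m) = ½(16.55+23.22)×2.8 = 55.68.
P_w = ½ γ_w h₂² = 0.5×9.81×2.8² = 38.46. Total = 33.93+55.68+38.46 = 128.1 kN/m.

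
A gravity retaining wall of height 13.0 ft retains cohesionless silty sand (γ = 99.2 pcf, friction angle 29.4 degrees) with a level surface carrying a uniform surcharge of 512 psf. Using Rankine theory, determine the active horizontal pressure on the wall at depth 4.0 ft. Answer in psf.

310 psf

K_a = (1 − sin φ)/(1 + sin φ) = 0.3415.
σ_v = γz + q = 99.2 × 4.0 + 512 = 908.8 psf.
σ_h = K_a σ_v = 0.3415 × 908.8 = 310.3 psf.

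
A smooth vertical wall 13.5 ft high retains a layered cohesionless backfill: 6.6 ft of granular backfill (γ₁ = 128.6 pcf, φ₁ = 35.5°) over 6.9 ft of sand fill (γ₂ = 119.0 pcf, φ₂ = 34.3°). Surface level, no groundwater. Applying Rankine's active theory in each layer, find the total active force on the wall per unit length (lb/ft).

3170 lb/ft

K_a1 = tan²(45°−35.5°/2) = 0.2653; K_a2 = tan²(45°−34.3°/2) = 0.2792.
Layer 1: σ at base = K_a1 γ₁ h₁ = 225.1 psf; P₁ = ½×225.1×6.6 = 743.0.
Layer 2: σ_v at top = γ₁h₁ = 848.8; σ_h top = K_a2×848.8 = 236.9; σ_h base = K_a2×(848.8+119.0×6.9) = 466.2.
P₂ = ½(236.9+466.2)×6.9 = 2426. Total P_a = 743.0+2426 = 3169 lb/ft.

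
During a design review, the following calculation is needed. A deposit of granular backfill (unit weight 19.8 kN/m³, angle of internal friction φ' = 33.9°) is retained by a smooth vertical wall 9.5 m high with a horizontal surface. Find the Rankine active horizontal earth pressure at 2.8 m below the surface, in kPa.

K_a = (1 − sin φ)/(1 + sin φ) = 0.2839.
σ_h = K_a γ z = 0.2839 × 19.8 × 2.8 = 15.74 kPa.

15.7 kPa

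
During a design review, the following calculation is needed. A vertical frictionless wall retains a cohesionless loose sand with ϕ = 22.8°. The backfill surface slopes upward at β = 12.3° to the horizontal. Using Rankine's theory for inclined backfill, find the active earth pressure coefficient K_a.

K_a = cos β · (cos β − √(cos²β − cos²φ)) / (cos β + √(cos²β − cos²φ)).
cos β = 0.9770, cos φ = 0.9219, √(cos²β − cos²φ) = 0.3237.
K_a = 0.9770 × (0.9770 − 0.3237)/(0.9770 + 0.3237) = 0.4907.

0.491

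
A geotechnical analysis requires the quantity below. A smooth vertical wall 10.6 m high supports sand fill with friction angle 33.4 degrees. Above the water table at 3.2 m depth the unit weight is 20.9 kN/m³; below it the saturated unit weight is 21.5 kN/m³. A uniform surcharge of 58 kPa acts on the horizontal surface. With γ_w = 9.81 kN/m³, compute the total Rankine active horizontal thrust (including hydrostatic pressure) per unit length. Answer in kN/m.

714 kN/m

K_a = tan²(45° − φ/2) = 0.2899.
γ' = 21.5 − 9.81 = 11.69 kN/m³. h₂ = H − d_w = 7.4 m.
σ'_h: at surface K_a·q = 16.82; at WT K_a(q+γd_w) = 36.21; at base K_a(q+γd_w+γ'h₂) = 61.29 kPa.
P₁ = ½(16.82+36.21)×3.2 = 84.83; P₂ = ½(36.21+61.29)×7.4 = 360.7; P_w = ½γ_w h₂² = 268.6.
Total = 84.83+360.7+268.6 = 714.1 kN/m.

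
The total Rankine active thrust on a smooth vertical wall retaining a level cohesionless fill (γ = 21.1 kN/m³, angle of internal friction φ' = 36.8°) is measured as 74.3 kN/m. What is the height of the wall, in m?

5.30 m

K_a = 0.2508. P_a = ½ K_a γ H² ⇒ H = √(2P_a/(K_a γ)).
H = √(2×74.3/(0.2508×21.1)) = 5.300 m.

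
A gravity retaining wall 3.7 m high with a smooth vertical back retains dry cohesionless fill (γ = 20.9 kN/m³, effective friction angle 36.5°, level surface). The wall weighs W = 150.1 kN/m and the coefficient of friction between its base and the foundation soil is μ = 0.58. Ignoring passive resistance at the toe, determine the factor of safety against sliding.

K_a = tan²(45° − 36.5°/2) = 0.2541.
P_a = ½K_aγH² = 0.5×0.2541×20.9×3.7² = 36.35 kN/m, acting at H/3 = 1.233 m above the base.
FS_sliding = μW / P_a = 0.58×150.1 / 36.35 = 2.395.

2.40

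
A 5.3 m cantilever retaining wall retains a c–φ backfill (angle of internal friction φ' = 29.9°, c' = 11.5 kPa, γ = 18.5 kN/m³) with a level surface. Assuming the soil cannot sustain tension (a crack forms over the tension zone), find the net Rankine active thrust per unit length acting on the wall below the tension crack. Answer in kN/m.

30.7 kN/m

K_a = 0.3347; √K_a = 0.5785.
Tension-crack depth z_c = 2c/(γ√K_a) = 2×11.5/(18.5×0.5785) = 2.149 m.
σ_a at base = K_a γ H − 2c√K_a = 0.3347×18.5×5.3 − 2×11.5×0.5785 = 19.51 kPa.
P_a = ½ × 19.51 × (H − z_c) = 0.5×19.51×3.151 = 30.74 kN/m.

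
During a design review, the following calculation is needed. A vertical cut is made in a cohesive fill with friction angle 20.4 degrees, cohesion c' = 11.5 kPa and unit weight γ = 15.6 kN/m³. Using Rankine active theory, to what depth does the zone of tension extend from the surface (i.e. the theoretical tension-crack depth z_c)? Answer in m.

K_a = tan²(45° − 20.4°/2) = 0.4831; √K_a = 0.6950.
The active pressure is zero where K_a γ z = 2c√K_a, so z_c = 2c/(γ√K_a) = 2×11.5/(15.6×0.6950) = 2.121 m.

2.12 m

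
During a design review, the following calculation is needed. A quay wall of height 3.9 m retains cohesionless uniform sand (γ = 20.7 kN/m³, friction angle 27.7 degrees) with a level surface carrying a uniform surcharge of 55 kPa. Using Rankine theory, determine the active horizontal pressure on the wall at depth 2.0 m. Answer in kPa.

35.2 kPa

K_a = (1 − sin φ)/(1 + sin φ) = 0.3653.
σ_v = γz + q = 20.7 × 2.0 + 55 = 96.40 kPa.
σ_h = K_a σ_v = 0.3653 × 96.40 = 35.22 kPa.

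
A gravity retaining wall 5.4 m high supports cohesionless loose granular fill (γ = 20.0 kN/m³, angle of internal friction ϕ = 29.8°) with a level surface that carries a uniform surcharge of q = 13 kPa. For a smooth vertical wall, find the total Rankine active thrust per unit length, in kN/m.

122 kN/m

K_a = tan²(45° − φ/2) = 0.3360.
Soil triangle: ½ K_a γ H² = 0.5×0.3360×20.0×5.4² = 97.99 kN/m.
Surcharge rectangle: K_a q H = 0.3360×13×5.4 = 23.59 kN/m.
Total = 97.99 + 23.59 = 121.6 kN/m.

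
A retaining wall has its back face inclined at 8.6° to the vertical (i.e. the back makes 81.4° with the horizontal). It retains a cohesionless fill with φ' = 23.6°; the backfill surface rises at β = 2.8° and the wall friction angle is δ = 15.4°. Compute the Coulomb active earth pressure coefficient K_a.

0.467

K_a = sin²(α+φ) / [sin²α · sin(α−δ) · (1 + √{sin(φ+δ)sin(φ−β) / (sin(α−δ)sin(α+β))})²].
With α = 81.4°, φ = 23.6°, δ = 15.4°, β = 2.8°: K_a = 0.4669.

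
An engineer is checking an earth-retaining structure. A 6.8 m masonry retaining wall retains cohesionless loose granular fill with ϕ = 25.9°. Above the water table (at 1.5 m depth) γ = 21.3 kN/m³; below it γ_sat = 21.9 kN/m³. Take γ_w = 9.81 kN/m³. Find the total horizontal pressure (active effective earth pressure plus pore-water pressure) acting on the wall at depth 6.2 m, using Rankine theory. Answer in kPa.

K_a = (1 − sin φ)/(1 + sin φ) = 0.3920.
γ' = 21.9 − 9.81 = 12.09 kN/m³.
Effective vertical stress at 6.2 m: σ'_v = 21.3×1.5 + 12.09×4.70 = 88.77 kPa.
σ'_h = K_a σ'_v = 0.3920 × 88.77 = 34.80 kPa; u = γ_w × 4.70 = 46.11 kPa.
Total σ_h = 34.80 + 46.11 = 80.90 kPa.

80.9 kPa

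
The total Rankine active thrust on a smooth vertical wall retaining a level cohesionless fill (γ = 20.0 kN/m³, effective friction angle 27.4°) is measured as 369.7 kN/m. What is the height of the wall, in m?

10.0 m

K_a = 0.3697. P_a = ½ K_a γ H² ⇒ H = √(2P_a/(K_a γ)).
H = √(2×369.7/(0.3697×20.0)) = 10.00 m.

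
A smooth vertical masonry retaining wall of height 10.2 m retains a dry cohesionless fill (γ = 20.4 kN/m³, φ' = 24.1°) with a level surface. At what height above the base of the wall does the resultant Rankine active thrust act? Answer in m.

3.40 m

K_a = 0.4201.
The pressure distribution is triangular, so the resultant acts at H/3 above the base = 10.2/3 = 3.400 m.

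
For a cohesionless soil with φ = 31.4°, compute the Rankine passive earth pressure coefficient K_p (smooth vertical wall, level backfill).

3.18

K_p = (1 + sin φ)/(1 − sin φ) = tan²(45° + 31.4°/2) = 3.175.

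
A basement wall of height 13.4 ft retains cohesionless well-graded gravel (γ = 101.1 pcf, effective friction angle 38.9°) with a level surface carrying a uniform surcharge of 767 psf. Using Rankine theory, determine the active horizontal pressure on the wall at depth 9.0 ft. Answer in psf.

383 psf

K_a = (1 − sin φ)/(1 + sin φ) = 0.2285.
σ_v = γz + q = 101.1 × 9.0 + 767 = 1677 psf.
σ_h = K_a σ_v = 0.2285 × 1677 = 383.2 psf.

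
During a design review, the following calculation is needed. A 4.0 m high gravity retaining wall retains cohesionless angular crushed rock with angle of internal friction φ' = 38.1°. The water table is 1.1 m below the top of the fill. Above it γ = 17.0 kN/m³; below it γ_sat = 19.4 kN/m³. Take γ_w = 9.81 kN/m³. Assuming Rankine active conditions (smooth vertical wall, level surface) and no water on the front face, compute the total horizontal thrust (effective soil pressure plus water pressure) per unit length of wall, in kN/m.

K_a = tan²(45° − φ/2) = 0.2368.
γ' = 19.4 − 9.81 = 9.590 kN/m³. Depth below WT = 2.9 m.
σ'_h at WT = K_a γ d_w = 4.429 kPa; at base = 4.429 + K_a γ' × 2.9 = 11.02 kPa.
P₁ (0–1.1 m) = ½×4.429×1.1 = 2.436. P₂ (1.1–4.0 m) = ½(4.429+11.02)×2.9 = 22.39.
P_w = ½ γ_w h₂² = 0.5×9.81×2.9² = 41.25. Total = 2.436+22.39+41.25 = 66.08 kN/m.

66.1 kN/m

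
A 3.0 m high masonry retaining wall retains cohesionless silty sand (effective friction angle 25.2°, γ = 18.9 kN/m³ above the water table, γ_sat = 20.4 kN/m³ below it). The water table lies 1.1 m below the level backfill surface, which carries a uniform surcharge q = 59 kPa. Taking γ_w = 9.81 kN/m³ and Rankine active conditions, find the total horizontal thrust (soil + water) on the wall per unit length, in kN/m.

K_a = tan²(45° − φ/2) = 0.4027.
γ' = 20.4 − 9.81 = 10.59 kN/m³. h₂ = H − d_w = 1.9 m.
σ'_h: at surface K_a·q = 23.76; at WT K_a(q+γd_w) = 32.13; at base K_a(q+γd_w+γ'h₂) = 40.24 kPa.
P₁ = ½(23.76+32.13)×1.1 = 30.74; P₂ = ½(32.13+40.24)×1.9 = 68.75; P_w = ½γ_w h₂² = 17.71.
Total = 30.74+68.75+17.71 = 117.2 kN/m.

117 kN/m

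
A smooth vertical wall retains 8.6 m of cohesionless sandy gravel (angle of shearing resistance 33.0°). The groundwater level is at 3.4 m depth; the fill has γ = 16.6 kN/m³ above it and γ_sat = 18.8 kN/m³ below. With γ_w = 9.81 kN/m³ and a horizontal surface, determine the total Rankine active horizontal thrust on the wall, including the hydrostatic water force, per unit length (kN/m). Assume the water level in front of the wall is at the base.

K_a = tan²(45° − φ/2) = 0.2948.
γ' = 18.8 − 9.81 = 8.990 kN/m³. Depth below WT = 5.2 m.
σ'_h at WT = K_a γ d_w = 16.64 kPa; at base = 16.64 + K_a γ' × 5.2 = 30.42 kPa.
P₁ (0–3.4 m) = ½×16.64×3.4 = 28.29. P₂ (3.4–8.6 m) = ½(16.64+30.42)×5.2 = 122.4.
P_w = ½ γ_w h₂² = 0.5×9.81×5.2² = 132.6. Total = 28.29+122.4+132.6 = 283.3 kN/m.

283 kN/m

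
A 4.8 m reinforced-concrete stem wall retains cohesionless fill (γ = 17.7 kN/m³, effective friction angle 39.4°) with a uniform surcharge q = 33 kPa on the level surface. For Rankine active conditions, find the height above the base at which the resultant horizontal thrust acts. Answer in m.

K_a = 0.2234.
Triangular part P₁ = ½K_aγH² = 45.56 at H/3 = 1.600 m; rectangular part P₂ = K_a q H = 35.39 at H/2 = 2.400 m.
ȳ = (P₁·1.600 + P₂·2.400)/(P₁+P₂) = 1.950 m.

1.95 m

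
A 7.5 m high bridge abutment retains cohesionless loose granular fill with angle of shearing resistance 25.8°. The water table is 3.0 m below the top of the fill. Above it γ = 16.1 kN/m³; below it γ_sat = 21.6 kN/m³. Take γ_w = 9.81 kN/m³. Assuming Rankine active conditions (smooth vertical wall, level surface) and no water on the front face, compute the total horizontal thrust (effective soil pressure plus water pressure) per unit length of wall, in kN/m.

K_a = tan²(45° − φ/2) = 0.3935.
γ' = 21.6 − 9.81 = 11.79 kN/m³. Depth below WT = 4.5 m.
σ'_h at WT = K_a γ d_w = 19.01 kPa; at base = 19.01 + K_a γ' × 4.5 = 39.88 kPa.
P₁ (0–3.0 m) = ½×19.01×3.0 = 28.51. P₂ (3.0–7.5 m) = ½(19.01+39.88)×4.5 = 132.5.
P_w = ½ γ_w h₂² = 0.5×9.81×4.5² = 99.33. Total = 28.51+132.5+99.33 = 260.3 kN/m.

260 kN/m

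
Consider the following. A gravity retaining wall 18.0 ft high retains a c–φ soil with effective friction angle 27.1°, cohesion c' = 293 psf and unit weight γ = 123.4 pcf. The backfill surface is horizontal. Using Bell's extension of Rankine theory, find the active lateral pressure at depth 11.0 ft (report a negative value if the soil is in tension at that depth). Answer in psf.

149 psf

K_a = (1 − sin φ)/(1 + sin φ) = 0.3741.
σ_a = K_a γ z − 2c√K_a = 0.3741×123.4×11.0 − 2×293×0.6116 = 149.3 psf.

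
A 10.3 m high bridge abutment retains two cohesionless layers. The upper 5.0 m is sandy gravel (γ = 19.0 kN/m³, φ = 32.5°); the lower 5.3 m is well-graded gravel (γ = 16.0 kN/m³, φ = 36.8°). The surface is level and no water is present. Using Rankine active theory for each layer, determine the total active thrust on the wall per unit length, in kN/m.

K_a1 = tan²(45°−32.5°/2) = 0.3010; K_a2 = tan²(45°−36.8°/2) = 0.2508.
Layer 1: σ at base = K_a1 γ₁ h₁ = 28.59 kPa; P₁ = ½×28.59×5.0 = 71.48.
Layer 2: σ_v at top = γ₁h₁ = 95.00; σ_h top = K_a2×95.00 = 23.82; σ_h base = K_a2×(95.00+16.0×5.3) = 45.09.
P₂ = ½(23.82+45.09)×5.3 = 182.6. Total P_a = 71.48+182.6 = 254.1 kN/m.

254 kN/m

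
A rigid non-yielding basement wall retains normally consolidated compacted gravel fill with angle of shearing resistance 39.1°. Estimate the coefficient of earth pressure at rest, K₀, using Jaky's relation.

0.369

K₀ = 1 − sin φ' = 1 − sin 39.1° = 0.3693.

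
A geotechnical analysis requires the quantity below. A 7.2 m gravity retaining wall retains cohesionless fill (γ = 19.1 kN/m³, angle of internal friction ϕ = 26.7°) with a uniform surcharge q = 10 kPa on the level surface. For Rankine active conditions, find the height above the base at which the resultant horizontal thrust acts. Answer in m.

2.55 m

K_a = 0.3800.
Triangular part P₁ = ½K_aγH² = 188.1 at H/3 = 2.400 m; rectangular part P₂ = K_a q H = 27.36 at H/2 = 3.600 m.
ȳ = (P₁·2.400 + P₂·3.600)/(P₁+P₂) = 2.552 m.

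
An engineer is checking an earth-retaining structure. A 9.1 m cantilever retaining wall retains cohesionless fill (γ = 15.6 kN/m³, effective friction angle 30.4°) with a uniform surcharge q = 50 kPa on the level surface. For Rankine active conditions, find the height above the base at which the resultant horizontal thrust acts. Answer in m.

3.66 m

K_a = 0.3280.
Triangular part P₁ = ½K_aγH² = 211.9 at H/3 = 3.033 m; rectangular part P₂ = K_a q H = 149.2 at H/2 = 4.550 m.
ȳ = (P₁·3.033 + P₂·4.550)/(P₁+P₂) = 3.660 m.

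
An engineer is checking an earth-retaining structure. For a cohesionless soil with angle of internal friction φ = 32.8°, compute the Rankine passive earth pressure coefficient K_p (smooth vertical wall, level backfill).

3.36

K_p = (1 + sin φ)/(1 − sin φ) = tan²(45° + 32.8°/2) = 3.364.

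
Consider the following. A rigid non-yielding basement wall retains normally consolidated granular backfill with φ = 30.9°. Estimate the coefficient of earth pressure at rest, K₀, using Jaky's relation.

0.486

K₀ = 1 − sin φ' = 1 − sin 30.9° = 0.4865.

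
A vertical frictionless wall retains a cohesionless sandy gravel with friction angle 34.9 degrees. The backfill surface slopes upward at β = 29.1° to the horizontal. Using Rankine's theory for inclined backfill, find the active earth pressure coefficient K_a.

K_a = cos β · (cos β − √(cos²β − cos²φ)) / (cos β + √(cos²β − cos²φ)).
cos β = 0.8738, cos φ = 0.8202, √(cos²β − cos²φ) = 0.3014.
K_a = 0.8738 × (0.8738 − 0.3014)/(0.8738 + 0.3014) = 0.4256.

0.426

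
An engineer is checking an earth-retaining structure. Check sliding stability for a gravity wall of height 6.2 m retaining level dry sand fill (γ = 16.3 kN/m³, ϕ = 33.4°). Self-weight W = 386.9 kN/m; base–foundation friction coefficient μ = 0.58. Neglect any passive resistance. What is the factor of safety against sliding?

K_a = tan²(45° − 33.4°/2) = 0.2899.
P_a = ½K_aγH² = 0.5×0.2899×16.3×6.2² = 90.83 kN/m, acting at H/3 = 2.067 m above the base.
FS_sliding = μW / P_a = 0.58×386.9 / 90.83 = 2.471.

2.47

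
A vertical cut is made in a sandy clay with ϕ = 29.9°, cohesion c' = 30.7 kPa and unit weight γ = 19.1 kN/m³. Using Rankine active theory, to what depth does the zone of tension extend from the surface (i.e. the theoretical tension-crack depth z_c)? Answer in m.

5.56 m

K_a = tan²(45° − 29.9°/2) = 0.3347; √K_a = 0.5785.
The active pressure is zero where K_a γ z = 2c√K_a, so z_c = 2c/(γ√K_a) = 2×30.7/(19.1×0.5785) = 5.557 m.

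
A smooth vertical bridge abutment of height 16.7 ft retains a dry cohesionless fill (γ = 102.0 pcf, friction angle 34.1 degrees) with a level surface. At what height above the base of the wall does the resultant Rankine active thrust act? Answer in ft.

K_a = 0.2815.
The pressure distribution is triangular, so the resultant acts at H/3 above the base = 16.7/3 = 5.567 ft.

5.57 ft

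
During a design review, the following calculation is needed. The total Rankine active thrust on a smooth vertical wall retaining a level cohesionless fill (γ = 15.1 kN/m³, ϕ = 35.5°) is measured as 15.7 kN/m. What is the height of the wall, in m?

2.80 m

K_a = 0.2653. P_a = ½ K_a γ H² ⇒ H = √(2P_a/(K_a γ)).
H = √(2×15.7/(0.2653×15.1)) = 2.800 m.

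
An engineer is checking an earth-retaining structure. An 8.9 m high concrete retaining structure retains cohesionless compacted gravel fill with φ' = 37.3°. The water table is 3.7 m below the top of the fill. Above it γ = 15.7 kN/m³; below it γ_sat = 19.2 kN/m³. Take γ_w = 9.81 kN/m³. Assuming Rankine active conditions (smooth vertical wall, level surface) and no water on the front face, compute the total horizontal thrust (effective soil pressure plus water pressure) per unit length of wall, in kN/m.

K_a = tan²(45° − φ/2) = 0.2453.
γ' = 19.2 − 9.81 = 9.390 kN/m³. Depth below WT = 5.2 m.
σ'_h at WT = K_a γ d_w = 14.25 kPa; at base = 14.25 + K_a γ' × 5.2 = 26.23 kPa.
P₁ (0–3.7 m) = ½×14.25×3.7 = 26.37. P₂ (3.7–8.9 m) = ½(14.25+26.23)×5.2 = 105.3.
P_w = ½ γ_w h₂² = 0.5×9.81×5.2² = 132.6. Total = 26.37+105.3+132.6 = 264.3 kN/m.

264 kN/m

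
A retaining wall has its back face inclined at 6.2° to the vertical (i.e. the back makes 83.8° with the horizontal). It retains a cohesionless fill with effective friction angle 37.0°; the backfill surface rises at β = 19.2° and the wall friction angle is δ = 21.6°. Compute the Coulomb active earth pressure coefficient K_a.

0.351

K_a = sin²(α+φ) / [sin²α · sin(α−δ) · (1 + √{sin(φ+δ)sin(φ−β) / (sin(α−δ)sin(α+β))})²].
With α = 83.8°, φ = 37.0°, δ = 21.6°, β = 19.2°: K_a = 0.3512.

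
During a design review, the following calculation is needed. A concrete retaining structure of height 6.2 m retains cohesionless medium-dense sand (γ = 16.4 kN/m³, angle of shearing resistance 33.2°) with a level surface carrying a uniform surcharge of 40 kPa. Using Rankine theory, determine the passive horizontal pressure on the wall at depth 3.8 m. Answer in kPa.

K_p = (1 + sin φ)/(1 − sin φ) = 3.421.
σ_v = γz + q = 16.4 × 3.8 + 40 = 102.3 kPa.
σ_h = K_p σ_v = 3.421 × 102.3 = 350.0 kPa.

350 kPa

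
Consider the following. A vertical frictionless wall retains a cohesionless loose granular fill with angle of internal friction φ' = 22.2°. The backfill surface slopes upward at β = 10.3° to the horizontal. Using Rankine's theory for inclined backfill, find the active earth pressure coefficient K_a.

K_a = cos β · (cos β − √(cos²β − cos²φ)) / (cos β + √(cos²β − cos²φ)).
cos β = 0.9839, cos φ = 0.9259, √(cos²β − cos²φ) = 0.3329.
K_a = 0.9839 × (0.9839 − 0.3329)/(0.9839 + 0.3329) = 0.4865.

0.486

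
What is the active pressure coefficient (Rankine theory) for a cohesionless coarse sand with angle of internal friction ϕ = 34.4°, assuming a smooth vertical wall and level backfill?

K_a = (1 − sin φ)/(1 + sin φ) = (1 − sin 34.4°)/(1 + sin 34.4°) = 0.2780.

0.278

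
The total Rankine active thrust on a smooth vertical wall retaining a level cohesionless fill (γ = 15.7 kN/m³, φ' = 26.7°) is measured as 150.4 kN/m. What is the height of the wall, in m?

K_a = 0.3800. P_a = ½ K_a γ H² ⇒ H = √(2P_a/(K_a γ)).
H = √(2×150.4/(0.3800×15.7)) = 7.101 m.

7.10 m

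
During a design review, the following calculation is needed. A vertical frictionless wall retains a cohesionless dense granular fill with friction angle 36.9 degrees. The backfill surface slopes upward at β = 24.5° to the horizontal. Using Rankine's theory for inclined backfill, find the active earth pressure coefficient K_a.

0.322

K_a = cos β · (cos β − √(cos²β − cos²φ)) / (cos β + √(cos²β − cos²φ)).
cos β = 0.9100, cos φ = 0.7997, √(cos²β − cos²φ) = 0.4342.
K_a = 0.9100 × (0.9100 − 0.4342)/(0.9100 + 0.4342) = 0.3221.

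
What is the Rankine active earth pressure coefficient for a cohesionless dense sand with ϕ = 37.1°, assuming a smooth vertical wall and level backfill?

K_a = (1 − sin φ)/(1 + sin φ) = (1 − sin 37.1°)/(1 + sin 37.1°) = 0.2475.

0.247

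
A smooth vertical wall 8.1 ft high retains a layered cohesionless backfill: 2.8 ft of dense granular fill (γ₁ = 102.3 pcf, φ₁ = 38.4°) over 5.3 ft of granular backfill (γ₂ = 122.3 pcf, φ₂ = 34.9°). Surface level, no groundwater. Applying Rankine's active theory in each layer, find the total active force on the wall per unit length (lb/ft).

K_a1 = tan²(45°−38.4°/2) = 0.2337; K_a2 = tan²(45°−34.9°/2) = 0.2721.
Layer 1: σ at base = K_a1 γ₁ h₁ = 66.94 psf; P₁ = ½×66.94×2.8 = 93.71.
Layer 2: σ_v at top = γ₁h₁ = 286.4; σ_h top = K_a2×286.4 = 77.95; σ_h base = K_a2×(286.4+122.3×5.3) = 254.4.
P₂ = ½(77.95+254.4)×5.3 = 880.6. Total P_a = 93.71+880.6 = 974.3 lb/ft.

974 lb/ft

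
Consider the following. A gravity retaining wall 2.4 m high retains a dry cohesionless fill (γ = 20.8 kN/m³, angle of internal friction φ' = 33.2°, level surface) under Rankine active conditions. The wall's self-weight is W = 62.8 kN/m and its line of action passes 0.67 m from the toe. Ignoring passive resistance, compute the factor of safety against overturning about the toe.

3.00

K_a = tan²(45° − 33.2°/2) = 0.2924.
P_a = ½K_aγH² = 0.5×0.2924×20.8×2.4² = 17.51 kN/m, acting at H/3 = 0.8000 m above the base.
Overturning moment M_o = P_a × H/3 = 17.51 × 0.8000 = 14.01.
Resisting moment M_r = W × 0.67 = 62.8 × 0.67 = 42.08.
FS_overturning = M_r/M_o = 42.08/14.01 = 3.003.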